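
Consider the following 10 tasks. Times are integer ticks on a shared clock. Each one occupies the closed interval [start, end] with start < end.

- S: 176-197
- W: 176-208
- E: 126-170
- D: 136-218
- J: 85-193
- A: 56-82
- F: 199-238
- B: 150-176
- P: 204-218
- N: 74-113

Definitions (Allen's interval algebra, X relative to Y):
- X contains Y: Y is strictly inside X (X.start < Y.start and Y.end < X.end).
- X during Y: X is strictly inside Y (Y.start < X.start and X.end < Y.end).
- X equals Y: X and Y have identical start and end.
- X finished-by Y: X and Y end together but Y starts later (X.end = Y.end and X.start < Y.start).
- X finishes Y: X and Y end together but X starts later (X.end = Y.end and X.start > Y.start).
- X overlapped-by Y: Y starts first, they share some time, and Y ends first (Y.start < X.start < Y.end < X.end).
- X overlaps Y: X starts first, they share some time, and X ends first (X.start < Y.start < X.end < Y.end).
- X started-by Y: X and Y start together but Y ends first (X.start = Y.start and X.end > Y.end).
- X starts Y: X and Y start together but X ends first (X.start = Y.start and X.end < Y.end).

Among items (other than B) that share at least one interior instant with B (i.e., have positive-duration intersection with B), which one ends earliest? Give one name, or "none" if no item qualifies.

E

Target B = [150, 176].
A [56, 82] → before → excluded.
D [136, 218] → contains → candidate.
E [126, 170] → overlaps → candidate.
F [199, 238] → after → excluded.
J [85, 193] → contains → candidate.
N [74, 113] → before → excluded.
P [204, 218] → after → excluded.
S [176, 197] → met-by → excluded.
W [176, 208] → met-by → excluded.
Among candidates, earliest end is 170 → E.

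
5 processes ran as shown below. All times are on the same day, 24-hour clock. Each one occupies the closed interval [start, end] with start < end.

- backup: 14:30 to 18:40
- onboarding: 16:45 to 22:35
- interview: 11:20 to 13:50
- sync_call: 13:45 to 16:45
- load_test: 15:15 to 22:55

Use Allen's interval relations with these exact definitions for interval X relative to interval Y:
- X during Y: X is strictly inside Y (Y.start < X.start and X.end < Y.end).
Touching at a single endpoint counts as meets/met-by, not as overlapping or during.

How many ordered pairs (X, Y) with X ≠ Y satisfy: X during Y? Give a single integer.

1

Checking all 20 ordered pairs for relation 'during'; matching pairs in alphabetical order:
(onboarding, load_test): onboarding during load_test ✓
Count: 1.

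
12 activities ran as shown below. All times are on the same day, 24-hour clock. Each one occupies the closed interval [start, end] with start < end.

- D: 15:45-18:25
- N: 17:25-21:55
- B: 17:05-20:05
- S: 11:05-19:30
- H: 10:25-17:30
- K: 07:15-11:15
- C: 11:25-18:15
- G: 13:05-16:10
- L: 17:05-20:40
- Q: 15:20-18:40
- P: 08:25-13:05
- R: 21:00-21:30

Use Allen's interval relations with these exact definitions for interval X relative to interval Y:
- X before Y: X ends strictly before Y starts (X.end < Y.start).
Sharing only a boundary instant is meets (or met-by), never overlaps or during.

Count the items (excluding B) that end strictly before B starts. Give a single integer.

3

Target B = [17:05, 20:05].
C [11:25, 18:15] → overlaps → no.
D [15:45, 18:25] → overlaps → no.
G [13:05, 16:10] → before → counts.
H [10:25, 17:30] → overlaps → no.
K [07:15, 11:15] → before → counts.
L [17:05, 20:40] → started-by → no.
N [17:25, 21:55] → overlapped-by → no.
P [08:25, 13:05] → before → counts.
Q [15:20, 18:40] → overlaps → no.
R [21:00, 21:30] → after → no.
S [11:05, 19:30] → overlaps → no.
Total: 3.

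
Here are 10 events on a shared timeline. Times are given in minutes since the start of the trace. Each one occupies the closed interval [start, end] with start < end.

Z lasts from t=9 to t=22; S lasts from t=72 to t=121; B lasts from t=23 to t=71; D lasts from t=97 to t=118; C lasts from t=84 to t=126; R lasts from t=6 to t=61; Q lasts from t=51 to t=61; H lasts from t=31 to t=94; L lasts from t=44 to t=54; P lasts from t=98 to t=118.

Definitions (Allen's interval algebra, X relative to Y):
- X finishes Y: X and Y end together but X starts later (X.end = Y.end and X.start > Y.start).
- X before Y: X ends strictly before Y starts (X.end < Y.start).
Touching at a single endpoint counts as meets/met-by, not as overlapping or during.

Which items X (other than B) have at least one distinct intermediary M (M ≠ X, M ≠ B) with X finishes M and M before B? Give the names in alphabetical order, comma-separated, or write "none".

none

Target B = [t=23, t=71].
Intermediaries M with M before B: Z.
Via Z — items with X finishes Z: none.
Union: none.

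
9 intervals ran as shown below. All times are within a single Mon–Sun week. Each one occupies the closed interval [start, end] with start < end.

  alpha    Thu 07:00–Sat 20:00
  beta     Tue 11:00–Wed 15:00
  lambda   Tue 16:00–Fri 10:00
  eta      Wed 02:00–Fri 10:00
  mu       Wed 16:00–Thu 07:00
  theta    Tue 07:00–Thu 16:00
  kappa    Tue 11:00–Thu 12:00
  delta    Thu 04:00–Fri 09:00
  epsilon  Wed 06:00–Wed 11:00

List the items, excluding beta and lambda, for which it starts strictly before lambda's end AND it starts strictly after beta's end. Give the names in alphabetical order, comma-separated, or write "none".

alpha, delta, mu

Conditions: its start is strictly before lambda's end (X.start < Fri 10:00) AND its start is strictly after beta's end (X.start > Wed 15:00).
alpha: start Thu 07:00 < Fri 10:00? ✓; start Thu 07:00 > Wed 15:00? ✓ → yes.
delta: start Thu 04:00 < Fri 10:00? ✓; start Thu 04:00 > Wed 15:00? ✓ → yes.
epsilon: start Wed 06:00 < Fri 10:00? ✓; start Wed 06:00 > Wed 15:00? ✗ → no.
eta: start Wed 02:00 < Fri 10:00? ✓; start Wed 02:00 > Wed 15:00? ✗ → no.
kappa: start Tue 11:00 < Fri 10:00? ✓; start Tue 11:00 > Wed 15:00? ✗ → no.
mu: start Wed 16:00 < Fri 10:00? ✓; start Wed 16:00 > Wed 15:00? ✓ → yes.
theta: start Tue 07:00 < Fri 10:00? ✓; start Tue 07:00 > Wed 15:00? ✗ → no.
Result: alpha, delta, mu.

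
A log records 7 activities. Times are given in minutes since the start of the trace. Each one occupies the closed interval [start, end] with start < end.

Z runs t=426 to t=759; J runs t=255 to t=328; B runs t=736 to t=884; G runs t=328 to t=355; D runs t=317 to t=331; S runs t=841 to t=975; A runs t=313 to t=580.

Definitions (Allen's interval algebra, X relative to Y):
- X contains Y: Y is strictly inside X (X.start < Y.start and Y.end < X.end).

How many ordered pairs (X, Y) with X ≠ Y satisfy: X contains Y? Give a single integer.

2

Checking all 42 ordered pairs for relation 'contains'; matching pairs in alphabetical order:
(A, D): A contains D ✓
(A, G): A contains G ✓
Count: 2.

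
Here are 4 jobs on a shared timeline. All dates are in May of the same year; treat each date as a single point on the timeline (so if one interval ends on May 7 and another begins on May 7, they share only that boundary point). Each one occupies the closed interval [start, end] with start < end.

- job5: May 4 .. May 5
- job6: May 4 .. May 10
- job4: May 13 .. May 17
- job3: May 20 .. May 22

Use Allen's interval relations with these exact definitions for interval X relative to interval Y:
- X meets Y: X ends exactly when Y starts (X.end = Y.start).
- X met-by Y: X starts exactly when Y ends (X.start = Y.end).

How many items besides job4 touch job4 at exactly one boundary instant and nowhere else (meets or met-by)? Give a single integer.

Target job4 = [May 13, May 17].
job3 [May 20, May 22] → after → no.
job5 [May 4, May 5] → before → no.
job6 [May 4, May 10] → before → no.
Total: 0.

0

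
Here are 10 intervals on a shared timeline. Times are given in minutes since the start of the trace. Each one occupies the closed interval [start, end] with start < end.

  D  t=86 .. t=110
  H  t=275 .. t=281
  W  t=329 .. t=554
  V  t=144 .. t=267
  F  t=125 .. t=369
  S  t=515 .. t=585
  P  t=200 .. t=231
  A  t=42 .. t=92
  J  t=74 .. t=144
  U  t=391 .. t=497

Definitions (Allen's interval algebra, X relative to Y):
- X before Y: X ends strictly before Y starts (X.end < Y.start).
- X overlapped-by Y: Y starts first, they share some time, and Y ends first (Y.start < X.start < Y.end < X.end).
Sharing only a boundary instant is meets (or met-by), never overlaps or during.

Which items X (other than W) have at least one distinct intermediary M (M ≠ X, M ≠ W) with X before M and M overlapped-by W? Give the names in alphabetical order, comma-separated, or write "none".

Target W = [t=329, t=554].
Intermediaries M with M overlapped-by W: S.
Via S — items with X before S: A, D, F, H, J, P, U, V.
Union: A, D, F, H, J, P, U, V.

A, D, F, H, J, P, U, V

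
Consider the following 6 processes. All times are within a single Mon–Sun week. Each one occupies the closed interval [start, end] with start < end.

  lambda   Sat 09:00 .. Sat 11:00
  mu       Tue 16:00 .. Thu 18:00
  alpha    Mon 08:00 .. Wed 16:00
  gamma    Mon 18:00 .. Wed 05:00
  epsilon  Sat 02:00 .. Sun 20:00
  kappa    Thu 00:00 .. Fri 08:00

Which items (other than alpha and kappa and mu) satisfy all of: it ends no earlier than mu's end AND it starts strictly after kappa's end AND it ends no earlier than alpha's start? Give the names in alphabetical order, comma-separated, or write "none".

epsilon, lambda

Conditions: its end is no earlier than mu's end (X.end >= Thu 18:00) AND its start is strictly after kappa's end (X.start > Fri 08:00) AND its end is no earlier than alpha's start (X.end >= Mon 08:00).
epsilon: end Sun 20:00 >= Thu 18:00? ✓; start Sat 02:00 > Fri 08:00? ✓; end Sun 20:00 >= Mon 08:00? ✓ → yes.
gamma: end Wed 05:00 >= Thu 18:00? ✗; start Mon 18:00 > Fri 08:00? ✗; end Wed 05:00 >= Mon 08:00? ✓ → no.
lambda: end Sat 11:00 >= Thu 18:00? ✓; start Sat 09:00 > Fri 08:00? ✓; end Sat 11:00 >= Mon 08:00? ✓ → yes.
Result: epsilon, lambda.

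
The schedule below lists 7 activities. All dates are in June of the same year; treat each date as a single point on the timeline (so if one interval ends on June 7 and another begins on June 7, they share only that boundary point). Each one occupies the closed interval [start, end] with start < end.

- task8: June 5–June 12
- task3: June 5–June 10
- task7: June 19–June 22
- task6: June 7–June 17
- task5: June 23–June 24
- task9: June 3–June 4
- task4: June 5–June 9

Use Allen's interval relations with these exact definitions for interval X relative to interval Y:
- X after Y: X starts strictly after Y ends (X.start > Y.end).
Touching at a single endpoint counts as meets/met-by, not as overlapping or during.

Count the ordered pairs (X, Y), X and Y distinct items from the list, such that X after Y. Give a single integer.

Checking all 42 ordered pairs for relation 'after'; matching pairs in alphabetical order:
(task3, task9): task3 after task9 ✓
(task4, task9): task4 after task9 ✓
(task5, task3): task5 after task3 ✓
(task5, task4): task5 after task4 ✓
(task5, task6): task5 after task6 ✓
(task5, task7): task5 after task7 ✓
(task5, task8): task5 after task8 ✓
(task5, task9): task5 after task9 ✓
(task6, task9): task6 after task9 ✓
(task7, task3): task7 after task3 ✓
(task7, task4): task7 after task4 ✓
(task7, task6): task7 after task6 ✓
(task7, task8): task7 after task8 ✓
(task7, task9): task7 after task9 ✓
(task8, task9): task8 after task9 ✓
Count: 15.

15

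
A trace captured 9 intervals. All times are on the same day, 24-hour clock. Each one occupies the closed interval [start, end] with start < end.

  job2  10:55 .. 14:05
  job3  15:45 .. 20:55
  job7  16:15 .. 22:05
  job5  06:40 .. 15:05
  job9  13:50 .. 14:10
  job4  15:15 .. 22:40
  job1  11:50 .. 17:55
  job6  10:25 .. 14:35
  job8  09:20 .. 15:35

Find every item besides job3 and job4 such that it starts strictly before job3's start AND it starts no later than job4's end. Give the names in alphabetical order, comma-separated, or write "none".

Conditions: its start is strictly before job3's start (X.start < 15:45) AND its start is no later than job4's end (X.start <= 22:40).
job1: start 11:50 < 15:45? ✓; start 11:50 <= 22:40? ✓ → yes.
job2: start 10:55 < 15:45? ✓; start 10:55 <= 22:40? ✓ → yes.
job5: start 06:40 < 15:45? ✓; start 06:40 <= 22:40? ✓ → yes.
job6: start 10:25 < 15:45? ✓; start 10:25 <= 22:40? ✓ → yes.
job7: start 16:15 < 15:45? ✗; start 16:15 <= 22:40? ✓ → no.
job8: start 09:20 < 15:45? ✓; start 09:20 <= 22:40? ✓ → yes.
job9: start 13:50 < 15:45? ✓; start 13:50 <= 22:40? ✓ → yes.
Result: job1, job2, job5, job6, job8, job9.

job1, job2, job5, job6, job8, job9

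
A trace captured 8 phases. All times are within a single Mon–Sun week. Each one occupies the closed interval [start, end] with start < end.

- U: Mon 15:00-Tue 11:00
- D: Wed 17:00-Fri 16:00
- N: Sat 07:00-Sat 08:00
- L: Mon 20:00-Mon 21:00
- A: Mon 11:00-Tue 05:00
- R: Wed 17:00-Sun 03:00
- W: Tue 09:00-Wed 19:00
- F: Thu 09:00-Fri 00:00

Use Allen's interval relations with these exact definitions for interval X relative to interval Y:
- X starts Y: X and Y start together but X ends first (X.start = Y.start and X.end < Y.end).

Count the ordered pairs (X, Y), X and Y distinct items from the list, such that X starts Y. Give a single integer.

Checking all 56 ordered pairs for relation 'starts'; matching pairs in alphabetical order:
(D, R): D starts R ✓
Count: 1.

1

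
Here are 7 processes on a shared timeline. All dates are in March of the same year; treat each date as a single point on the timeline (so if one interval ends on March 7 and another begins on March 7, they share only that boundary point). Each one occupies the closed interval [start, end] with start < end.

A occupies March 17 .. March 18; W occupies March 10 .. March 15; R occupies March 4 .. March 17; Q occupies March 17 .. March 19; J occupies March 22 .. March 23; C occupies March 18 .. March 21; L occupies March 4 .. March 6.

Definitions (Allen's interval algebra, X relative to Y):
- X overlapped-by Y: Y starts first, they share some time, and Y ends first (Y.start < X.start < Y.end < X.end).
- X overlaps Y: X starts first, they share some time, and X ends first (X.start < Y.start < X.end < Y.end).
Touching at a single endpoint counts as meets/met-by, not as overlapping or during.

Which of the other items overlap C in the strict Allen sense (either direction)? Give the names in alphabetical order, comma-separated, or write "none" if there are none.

Q

Target C = [March 18, March 21].
A [March 17, March 18] → meets → no.
J [March 22, March 23] → after → no.
L [March 4, March 6] → before → no.
Q [March 17, March 19] → overlaps → yes.
R [March 4, March 17] → before → no.
W [March 10, March 15] → before → no.
Result: Q.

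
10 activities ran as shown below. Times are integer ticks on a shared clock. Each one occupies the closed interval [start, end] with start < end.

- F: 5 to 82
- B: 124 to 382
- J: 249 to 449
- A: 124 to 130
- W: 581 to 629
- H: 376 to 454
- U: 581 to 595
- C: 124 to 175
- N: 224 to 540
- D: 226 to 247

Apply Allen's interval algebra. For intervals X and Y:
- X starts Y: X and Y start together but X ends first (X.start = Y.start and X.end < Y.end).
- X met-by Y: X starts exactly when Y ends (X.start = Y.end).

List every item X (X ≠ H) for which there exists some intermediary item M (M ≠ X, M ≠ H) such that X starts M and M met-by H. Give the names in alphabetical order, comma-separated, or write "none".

none

Target H = [376, 454].
Intermediaries M with M met-by H: none.
Union: none.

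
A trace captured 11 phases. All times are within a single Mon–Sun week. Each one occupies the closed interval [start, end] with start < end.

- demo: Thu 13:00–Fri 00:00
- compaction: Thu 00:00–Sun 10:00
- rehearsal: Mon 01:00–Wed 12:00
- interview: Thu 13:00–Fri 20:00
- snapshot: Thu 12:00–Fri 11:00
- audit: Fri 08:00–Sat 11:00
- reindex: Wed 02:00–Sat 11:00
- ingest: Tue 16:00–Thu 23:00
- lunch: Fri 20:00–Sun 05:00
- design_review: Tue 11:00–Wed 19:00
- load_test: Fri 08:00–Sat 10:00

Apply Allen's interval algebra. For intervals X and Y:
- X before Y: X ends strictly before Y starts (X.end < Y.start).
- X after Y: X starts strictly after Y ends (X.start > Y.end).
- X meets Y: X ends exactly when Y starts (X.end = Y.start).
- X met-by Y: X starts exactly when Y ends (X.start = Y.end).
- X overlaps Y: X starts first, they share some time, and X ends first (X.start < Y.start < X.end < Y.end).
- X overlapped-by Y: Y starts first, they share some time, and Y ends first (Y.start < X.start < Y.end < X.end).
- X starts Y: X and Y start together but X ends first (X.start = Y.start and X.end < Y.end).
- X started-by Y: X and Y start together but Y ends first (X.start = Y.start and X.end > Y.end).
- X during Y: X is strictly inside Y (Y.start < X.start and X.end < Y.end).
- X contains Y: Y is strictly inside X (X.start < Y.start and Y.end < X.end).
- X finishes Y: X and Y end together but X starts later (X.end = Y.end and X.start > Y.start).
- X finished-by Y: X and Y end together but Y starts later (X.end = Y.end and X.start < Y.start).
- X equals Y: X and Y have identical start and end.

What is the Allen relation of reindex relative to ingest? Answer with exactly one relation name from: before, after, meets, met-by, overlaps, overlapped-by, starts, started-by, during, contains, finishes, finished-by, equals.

overlapped-by

reindex = [Wed 02:00, Sat 11:00]; ingest = [Tue 16:00, Thu 23:00].
Compare endpoints: reindex.start > ingest.start, reindex.start < ingest.end, reindex.end > ingest.start, reindex.end > ingest.end.
That pattern is 'overlapped-by'.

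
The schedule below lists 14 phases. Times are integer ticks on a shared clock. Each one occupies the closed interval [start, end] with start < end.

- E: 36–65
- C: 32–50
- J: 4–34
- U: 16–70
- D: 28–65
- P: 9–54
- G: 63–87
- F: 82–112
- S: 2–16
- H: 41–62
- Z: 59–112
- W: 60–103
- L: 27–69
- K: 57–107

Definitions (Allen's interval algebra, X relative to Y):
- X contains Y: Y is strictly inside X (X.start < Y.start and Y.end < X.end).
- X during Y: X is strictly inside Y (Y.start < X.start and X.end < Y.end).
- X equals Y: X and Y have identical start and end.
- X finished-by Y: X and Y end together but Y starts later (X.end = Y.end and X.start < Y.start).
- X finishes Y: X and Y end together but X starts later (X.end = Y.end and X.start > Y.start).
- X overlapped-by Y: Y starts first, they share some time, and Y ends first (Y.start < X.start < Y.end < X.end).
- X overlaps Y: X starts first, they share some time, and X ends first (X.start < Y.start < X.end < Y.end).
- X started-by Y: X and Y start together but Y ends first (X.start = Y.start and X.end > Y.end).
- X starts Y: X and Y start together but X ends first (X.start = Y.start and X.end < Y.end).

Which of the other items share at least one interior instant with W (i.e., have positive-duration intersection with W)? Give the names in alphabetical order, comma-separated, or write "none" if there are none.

Target W = [60, 103].
C [32, 50] → before → no.
D [28, 65] → overlaps → yes.
E [36, 65] → overlaps → yes.
F [82, 112] → overlapped-by → yes.
G [63, 87] → during → yes.
H [41, 62] → overlaps → yes.
J [4, 34] → before → no.
K [57, 107] → contains → yes.
L [27, 69] → overlaps → yes.
P [9, 54] → before → no.
S [2, 16] → before → no.
U [16, 70] → overlaps → yes.
Z [59, 112] → contains → yes.
Result: D, E, F, G, H, K, L, U, Z.

D, E, F, G, H, K, L, U, Z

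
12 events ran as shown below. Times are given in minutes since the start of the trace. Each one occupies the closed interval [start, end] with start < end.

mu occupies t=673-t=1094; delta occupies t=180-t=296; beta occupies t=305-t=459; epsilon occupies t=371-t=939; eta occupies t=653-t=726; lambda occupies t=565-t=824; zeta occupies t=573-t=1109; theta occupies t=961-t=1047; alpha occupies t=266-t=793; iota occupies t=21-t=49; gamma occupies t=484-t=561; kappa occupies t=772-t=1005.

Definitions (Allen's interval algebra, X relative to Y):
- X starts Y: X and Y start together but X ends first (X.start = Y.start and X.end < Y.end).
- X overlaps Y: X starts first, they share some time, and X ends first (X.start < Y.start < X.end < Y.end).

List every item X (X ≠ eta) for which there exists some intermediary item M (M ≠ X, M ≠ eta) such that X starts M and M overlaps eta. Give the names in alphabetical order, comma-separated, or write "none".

none

Target eta = [t=653, t=726].
Intermediaries M with M overlaps eta: none.
Union: none.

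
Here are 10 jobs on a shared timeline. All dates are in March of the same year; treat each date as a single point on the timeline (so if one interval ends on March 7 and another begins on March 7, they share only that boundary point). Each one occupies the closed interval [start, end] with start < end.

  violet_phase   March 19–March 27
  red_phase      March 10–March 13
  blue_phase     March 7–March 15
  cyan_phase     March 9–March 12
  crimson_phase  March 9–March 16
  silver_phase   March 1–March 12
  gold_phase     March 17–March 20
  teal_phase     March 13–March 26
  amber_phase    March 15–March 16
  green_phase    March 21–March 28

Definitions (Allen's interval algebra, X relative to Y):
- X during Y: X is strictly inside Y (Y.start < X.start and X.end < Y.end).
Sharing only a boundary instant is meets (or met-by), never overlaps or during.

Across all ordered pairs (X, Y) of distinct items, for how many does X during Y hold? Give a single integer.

Checking all 90 ordered pairs for relation 'during'; matching pairs in alphabetical order:
(amber_phase, teal_phase): amber_phase during teal_phase ✓
(cyan_phase, blue_phase): cyan_phase during blue_phase ✓
(gold_phase, teal_phase): gold_phase during teal_phase ✓
(red_phase, blue_phase): red_phase during blue_phase ✓
(red_phase, crimson_phase): red_phase during crimson_phase ✓
Count: 5.

5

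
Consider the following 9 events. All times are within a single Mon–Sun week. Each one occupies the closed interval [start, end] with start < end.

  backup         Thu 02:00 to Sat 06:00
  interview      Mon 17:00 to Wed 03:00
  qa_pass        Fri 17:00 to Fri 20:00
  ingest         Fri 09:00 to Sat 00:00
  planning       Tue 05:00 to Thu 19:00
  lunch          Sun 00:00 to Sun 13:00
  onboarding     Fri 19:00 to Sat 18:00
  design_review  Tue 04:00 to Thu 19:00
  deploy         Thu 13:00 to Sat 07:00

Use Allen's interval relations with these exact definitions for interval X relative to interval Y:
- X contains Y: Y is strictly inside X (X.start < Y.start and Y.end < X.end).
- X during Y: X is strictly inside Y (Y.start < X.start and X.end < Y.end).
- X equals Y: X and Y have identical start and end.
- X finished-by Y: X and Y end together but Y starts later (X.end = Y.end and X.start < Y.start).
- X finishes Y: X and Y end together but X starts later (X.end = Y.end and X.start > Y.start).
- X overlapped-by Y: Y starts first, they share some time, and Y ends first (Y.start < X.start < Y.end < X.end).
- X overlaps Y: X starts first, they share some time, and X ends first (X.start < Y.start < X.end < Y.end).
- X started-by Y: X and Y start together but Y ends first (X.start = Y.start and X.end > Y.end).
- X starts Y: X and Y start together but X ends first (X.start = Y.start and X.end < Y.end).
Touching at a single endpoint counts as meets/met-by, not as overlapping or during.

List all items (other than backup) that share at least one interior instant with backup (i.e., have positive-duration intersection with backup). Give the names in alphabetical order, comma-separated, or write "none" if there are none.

Target backup = [Thu 02:00, Sat 06:00].
deploy [Thu 13:00, Sat 07:00] → overlapped-by → yes.
design_review [Tue 04:00, Thu 19:00] → overlaps → yes.
ingest [Fri 09:00, Sat 00:00] → during → yes.
interview [Mon 17:00, Wed 03:00] → before → no.
lunch [Sun 00:00, Sun 13:00] → after → no.
onboarding [Fri 19:00, Sat 18:00] → overlapped-by → yes.
planning [Tue 05:00, Thu 19:00] → overlaps → yes.
qa_pass [Fri 17:00, Fri 20:00] → during → yes.
Result: deploy, design_review, ingest, onboarding, planning, qa_pass.

deploy, design_review, ingest, onboarding, planning, qa_pass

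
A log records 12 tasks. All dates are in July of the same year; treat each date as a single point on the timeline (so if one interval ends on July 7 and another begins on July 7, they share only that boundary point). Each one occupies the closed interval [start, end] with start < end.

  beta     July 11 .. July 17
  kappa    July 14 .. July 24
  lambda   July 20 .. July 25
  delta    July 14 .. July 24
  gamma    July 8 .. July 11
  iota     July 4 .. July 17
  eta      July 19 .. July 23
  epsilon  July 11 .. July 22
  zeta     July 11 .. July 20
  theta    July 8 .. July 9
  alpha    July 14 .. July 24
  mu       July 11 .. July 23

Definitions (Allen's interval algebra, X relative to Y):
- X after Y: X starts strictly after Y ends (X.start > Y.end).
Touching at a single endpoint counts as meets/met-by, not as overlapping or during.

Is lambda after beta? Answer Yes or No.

Yes

lambda = [July 20, July 25], beta = [July 11, July 17].
Actual relation of lambda to beta: after.
Asked whether 'after' holds → Yes.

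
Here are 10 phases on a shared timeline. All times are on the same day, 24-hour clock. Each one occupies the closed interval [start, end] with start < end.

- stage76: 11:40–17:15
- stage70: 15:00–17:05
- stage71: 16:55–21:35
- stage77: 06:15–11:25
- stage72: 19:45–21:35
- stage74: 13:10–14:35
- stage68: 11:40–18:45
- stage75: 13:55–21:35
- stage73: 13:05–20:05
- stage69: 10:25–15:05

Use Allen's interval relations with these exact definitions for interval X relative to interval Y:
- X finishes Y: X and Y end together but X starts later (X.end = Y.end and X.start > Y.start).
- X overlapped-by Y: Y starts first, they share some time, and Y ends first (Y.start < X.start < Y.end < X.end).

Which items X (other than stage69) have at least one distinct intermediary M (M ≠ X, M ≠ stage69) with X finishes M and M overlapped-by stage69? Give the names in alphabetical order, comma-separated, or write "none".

Target stage69 = [10:25, 15:05].
Intermediaries M with M overlapped-by stage69: stage68, stage70, stage73, stage75, stage76.
Via stage68 — items with X finishes stage68: none.
Via stage70 — items with X finishes stage70: none.
Via stage73 — items with X finishes stage73: none.
Via stage75 — items with X finishes stage75: stage71, stage72.
Via stage76 — items with X finishes stage76: none.
Union: stage71, stage72.

stage71, stage72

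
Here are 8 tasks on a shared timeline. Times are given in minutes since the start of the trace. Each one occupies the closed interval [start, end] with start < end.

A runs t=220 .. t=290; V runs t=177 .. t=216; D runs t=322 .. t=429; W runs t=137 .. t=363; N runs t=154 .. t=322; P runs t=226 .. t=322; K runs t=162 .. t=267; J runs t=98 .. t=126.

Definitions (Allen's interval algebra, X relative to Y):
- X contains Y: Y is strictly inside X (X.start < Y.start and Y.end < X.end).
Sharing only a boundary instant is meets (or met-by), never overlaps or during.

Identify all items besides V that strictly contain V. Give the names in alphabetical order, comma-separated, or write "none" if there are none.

Target V = [t=177, t=216].
A [t=220, t=290] → after → no.
D [t=322, t=429] → after → no.
J [t=98, t=126] → before → no.
K [t=162, t=267] → contains → yes.
N [t=154, t=322] → contains → yes.
P [t=226, t=322] → after → no.
W [t=137, t=363] → contains → yes.
Result: K, N, W.

K, N, W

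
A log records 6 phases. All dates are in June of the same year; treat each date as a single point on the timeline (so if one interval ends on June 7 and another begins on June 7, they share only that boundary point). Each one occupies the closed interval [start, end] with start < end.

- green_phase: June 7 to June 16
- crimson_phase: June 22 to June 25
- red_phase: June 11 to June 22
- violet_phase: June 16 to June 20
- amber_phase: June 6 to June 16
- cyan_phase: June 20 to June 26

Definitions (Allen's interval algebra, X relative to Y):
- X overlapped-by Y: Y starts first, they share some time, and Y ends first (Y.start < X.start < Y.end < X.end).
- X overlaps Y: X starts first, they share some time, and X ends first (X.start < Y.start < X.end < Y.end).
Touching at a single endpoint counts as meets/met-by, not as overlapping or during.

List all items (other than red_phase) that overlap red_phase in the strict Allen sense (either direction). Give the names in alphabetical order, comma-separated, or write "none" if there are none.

Target red_phase = [June 11, June 22].
amber_phase [June 6, June 16] → overlaps → yes.
crimson_phase [June 22, June 25] → met-by → no.
cyan_phase [June 20, June 26] → overlapped-by → yes.
green_phase [June 7, June 16] → overlaps → yes.
violet_phase [June 16, June 20] → during → no.
Result: amber_phase, cyan_phase, green_phase.

amber_phase, cyan_phase, green_phase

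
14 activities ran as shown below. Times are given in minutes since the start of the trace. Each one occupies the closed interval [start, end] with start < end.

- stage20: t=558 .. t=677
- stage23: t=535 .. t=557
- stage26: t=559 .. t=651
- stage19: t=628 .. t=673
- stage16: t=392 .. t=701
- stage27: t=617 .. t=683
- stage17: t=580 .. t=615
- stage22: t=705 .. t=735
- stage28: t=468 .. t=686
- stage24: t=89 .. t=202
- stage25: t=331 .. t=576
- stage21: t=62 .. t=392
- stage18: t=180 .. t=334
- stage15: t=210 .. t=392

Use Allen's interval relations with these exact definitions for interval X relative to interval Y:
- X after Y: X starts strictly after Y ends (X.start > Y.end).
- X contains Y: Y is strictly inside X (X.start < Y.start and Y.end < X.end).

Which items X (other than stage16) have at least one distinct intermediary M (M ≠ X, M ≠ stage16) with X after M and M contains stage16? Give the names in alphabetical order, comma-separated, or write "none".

none

Target stage16 = [t=392, t=701].
Intermediaries M with M contains stage16: none.
Union: none.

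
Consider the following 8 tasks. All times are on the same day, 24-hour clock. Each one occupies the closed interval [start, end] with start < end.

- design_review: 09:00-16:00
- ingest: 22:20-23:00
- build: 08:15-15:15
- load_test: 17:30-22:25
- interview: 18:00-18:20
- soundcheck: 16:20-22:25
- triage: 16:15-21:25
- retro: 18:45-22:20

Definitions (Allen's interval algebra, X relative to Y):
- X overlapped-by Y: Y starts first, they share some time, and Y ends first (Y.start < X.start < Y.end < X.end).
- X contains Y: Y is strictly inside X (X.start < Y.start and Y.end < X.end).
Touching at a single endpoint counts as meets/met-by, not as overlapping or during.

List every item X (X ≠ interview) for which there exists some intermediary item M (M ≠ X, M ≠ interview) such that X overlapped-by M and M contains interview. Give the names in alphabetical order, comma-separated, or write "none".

Target interview = [18:00, 18:20].
Intermediaries M with M contains interview: load_test, soundcheck, triage.
Via load_test — items with X overlapped-by load_test: ingest.
Via soundcheck — items with X overlapped-by soundcheck: ingest.
Via triage — items with X overlapped-by triage: load_test, retro, soundcheck.
Union: ingest, load_test, retro, soundcheck.

ingest, load_test, retro, soundcheck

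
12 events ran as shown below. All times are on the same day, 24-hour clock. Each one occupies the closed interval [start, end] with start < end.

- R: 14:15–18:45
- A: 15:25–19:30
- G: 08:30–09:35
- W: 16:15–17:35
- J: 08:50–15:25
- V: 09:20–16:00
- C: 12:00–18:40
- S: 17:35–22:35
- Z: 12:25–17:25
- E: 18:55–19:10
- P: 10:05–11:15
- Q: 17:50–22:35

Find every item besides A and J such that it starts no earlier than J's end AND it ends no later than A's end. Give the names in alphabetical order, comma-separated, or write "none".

E, W

Conditions: its start is no earlier than J's end (X.start >= 15:25) AND its end is no later than A's end (X.end <= 19:30).
C: start 12:00 >= 15:25? ✗; end 18:40 <= 19:30? ✓ → no.
E: start 18:55 >= 15:25? ✓; end 19:10 <= 19:30? ✓ → yes.
G: start 08:30 >= 15:25? ✗; end 09:35 <= 19:30? ✓ → no.
P: start 10:05 >= 15:25? ✗; end 11:15 <= 19:30? ✓ → no.
Q: start 17:50 >= 15:25? ✓; end 22:35 <= 19:30? ✗ → no.
R: start 14:15 >= 15:25? ✗; end 18:45 <= 19:30? ✓ → no.
S: start 17:35 >= 15:25? ✓; end 22:35 <= 19:30? ✗ → no.
V: start 09:20 >= 15:25? ✗; end 16:00 <= 19:30? ✓ → no.
W: start 16:15 >= 15:25? ✓; end 17:35 <= 19:30? ✓ → yes.
Z: start 12:25 >= 15:25? ✗; end 17:25 <= 19:30? ✓ → no.
Result: E, W.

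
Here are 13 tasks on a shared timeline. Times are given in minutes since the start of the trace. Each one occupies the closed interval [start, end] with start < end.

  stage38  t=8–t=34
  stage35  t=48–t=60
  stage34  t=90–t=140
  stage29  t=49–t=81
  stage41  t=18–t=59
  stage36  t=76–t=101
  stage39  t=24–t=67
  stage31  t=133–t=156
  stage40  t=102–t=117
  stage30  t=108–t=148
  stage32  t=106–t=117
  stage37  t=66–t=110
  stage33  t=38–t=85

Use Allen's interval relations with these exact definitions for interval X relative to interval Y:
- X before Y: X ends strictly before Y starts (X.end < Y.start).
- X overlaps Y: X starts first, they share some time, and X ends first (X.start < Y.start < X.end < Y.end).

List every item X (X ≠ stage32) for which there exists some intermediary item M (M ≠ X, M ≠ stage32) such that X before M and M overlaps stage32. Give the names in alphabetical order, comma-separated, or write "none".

Target stage32 = [t=106, t=117].
Intermediaries M with M overlaps stage32: stage37.
Via stage37 — items with X before stage37: stage35, stage38, stage41.
Union: stage35, stage38, stage41.

stage35, stage38, stage41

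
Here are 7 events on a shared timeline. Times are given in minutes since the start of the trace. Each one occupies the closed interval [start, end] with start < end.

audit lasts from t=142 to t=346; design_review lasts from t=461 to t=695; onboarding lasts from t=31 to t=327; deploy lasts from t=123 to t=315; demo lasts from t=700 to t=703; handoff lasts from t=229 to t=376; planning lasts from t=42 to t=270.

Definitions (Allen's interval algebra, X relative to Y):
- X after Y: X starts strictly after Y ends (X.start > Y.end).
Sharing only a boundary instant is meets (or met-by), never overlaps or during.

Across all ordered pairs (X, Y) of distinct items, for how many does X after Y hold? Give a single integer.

11

Checking all 42 ordered pairs for relation 'after'; matching pairs in alphabetical order:
(demo, audit): demo after audit ✓
(demo, deploy): demo after deploy ✓
(demo, design_review): demo after design_review ✓
(demo, handoff): demo after handoff ✓
(demo, onboarding): demo after onboarding ✓
(demo, planning): demo after planning ✓
(design_review, audit): design_review after audit ✓
(design_review, deploy): design_review after deploy ✓
(design_review, handoff): design_review after handoff ✓
(design_review, onboarding): design_review after onboarding ✓
(design_review, planning): design_review after planning ✓
Count: 11.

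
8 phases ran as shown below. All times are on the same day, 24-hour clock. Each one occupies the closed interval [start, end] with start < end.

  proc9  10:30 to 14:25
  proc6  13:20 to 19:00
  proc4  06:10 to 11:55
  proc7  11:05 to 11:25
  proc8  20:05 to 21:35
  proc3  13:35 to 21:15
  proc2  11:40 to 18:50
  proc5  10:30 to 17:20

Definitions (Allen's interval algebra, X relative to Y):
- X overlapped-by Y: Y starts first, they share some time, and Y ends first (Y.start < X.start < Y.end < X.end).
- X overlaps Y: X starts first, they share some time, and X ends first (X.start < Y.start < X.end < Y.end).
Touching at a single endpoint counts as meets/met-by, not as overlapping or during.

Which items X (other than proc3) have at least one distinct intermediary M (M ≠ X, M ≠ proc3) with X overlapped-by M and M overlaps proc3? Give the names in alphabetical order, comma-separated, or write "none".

Target proc3 = [13:35, 21:15].
Intermediaries M with M overlaps proc3: proc2, proc5, proc6, proc9.
Via proc2 — items with X overlapped-by proc2: proc6.
Via proc5 — items with X overlapped-by proc5: proc2, proc6.
Via proc6 — items with X overlapped-by proc6: none.
Via proc9 — items with X overlapped-by proc9: proc2, proc6.
Union: proc2, proc6.

proc2, proc6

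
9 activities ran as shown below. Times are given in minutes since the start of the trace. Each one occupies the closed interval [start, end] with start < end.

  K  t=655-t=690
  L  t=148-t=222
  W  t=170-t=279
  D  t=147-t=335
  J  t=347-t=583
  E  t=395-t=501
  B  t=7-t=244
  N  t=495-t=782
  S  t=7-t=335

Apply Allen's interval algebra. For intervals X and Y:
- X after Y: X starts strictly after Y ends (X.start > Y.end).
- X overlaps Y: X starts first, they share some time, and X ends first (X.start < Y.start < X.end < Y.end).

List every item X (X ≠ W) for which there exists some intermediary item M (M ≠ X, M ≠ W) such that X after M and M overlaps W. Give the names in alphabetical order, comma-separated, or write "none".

Target W = [t=170, t=279].
Intermediaries M with M overlaps W: B, L.
Via B — items with X after B: E, J, K, N.
Via L — items with X after L: E, J, K, N.
Union: E, J, K, N.

E, J, K, N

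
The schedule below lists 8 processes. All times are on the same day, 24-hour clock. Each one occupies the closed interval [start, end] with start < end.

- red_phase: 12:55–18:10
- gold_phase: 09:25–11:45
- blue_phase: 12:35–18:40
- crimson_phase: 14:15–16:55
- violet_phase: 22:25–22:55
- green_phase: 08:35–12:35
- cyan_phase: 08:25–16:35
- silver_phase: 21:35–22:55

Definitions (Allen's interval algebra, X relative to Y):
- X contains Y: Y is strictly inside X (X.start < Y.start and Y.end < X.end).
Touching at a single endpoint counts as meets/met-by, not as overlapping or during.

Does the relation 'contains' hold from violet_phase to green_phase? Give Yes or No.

violet_phase = [22:25, 22:55], green_phase = [08:35, 12:35].
Actual relation of violet_phase to green_phase: after.
Asked whether 'contains' holds → No.

No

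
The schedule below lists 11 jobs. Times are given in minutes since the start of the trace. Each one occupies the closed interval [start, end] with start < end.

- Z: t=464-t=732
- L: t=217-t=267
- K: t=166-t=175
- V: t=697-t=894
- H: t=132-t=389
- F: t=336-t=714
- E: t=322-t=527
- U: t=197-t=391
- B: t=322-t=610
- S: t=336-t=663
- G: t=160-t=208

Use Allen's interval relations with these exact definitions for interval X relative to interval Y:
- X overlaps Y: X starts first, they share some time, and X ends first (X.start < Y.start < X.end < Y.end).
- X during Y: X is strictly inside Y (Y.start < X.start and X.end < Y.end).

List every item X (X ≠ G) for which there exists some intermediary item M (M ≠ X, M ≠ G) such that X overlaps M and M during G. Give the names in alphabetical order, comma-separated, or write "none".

none

Target G = [t=160, t=208].
Intermediaries M with M during G: K.
Via K — items with X overlaps K: none.
Union: none.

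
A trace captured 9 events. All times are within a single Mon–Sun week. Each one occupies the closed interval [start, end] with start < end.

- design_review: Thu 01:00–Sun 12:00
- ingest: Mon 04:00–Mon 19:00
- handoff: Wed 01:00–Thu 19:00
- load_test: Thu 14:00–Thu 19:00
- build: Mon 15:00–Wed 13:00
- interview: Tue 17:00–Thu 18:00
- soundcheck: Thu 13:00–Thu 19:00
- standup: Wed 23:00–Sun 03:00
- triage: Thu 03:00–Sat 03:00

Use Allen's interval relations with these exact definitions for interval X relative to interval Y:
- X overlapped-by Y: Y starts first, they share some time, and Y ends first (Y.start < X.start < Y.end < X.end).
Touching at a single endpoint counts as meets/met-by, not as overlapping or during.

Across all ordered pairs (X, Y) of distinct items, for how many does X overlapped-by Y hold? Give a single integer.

13

Checking all 72 ordered pairs for relation 'overlapped-by'; matching pairs in alphabetical order:
(build, ingest): build overlapped-by ingest ✓
(design_review, handoff): design_review overlapped-by handoff ✓
(design_review, interview): design_review overlapped-by interview ✓
(design_review, standup): design_review overlapped-by standup ✓
(handoff, build): handoff overlapped-by build ✓
(handoff, interview): handoff overlapped-by interview ✓
(interview, build): interview overlapped-by build ✓
(load_test, interview): load_test overlapped-by interview ✓
(soundcheck, interview): soundcheck overlapped-by interview ✓
(standup, handoff): standup overlapped-by handoff ✓
(standup, interview): standup overlapped-by interview ✓
(triage, handoff): triage overlapped-by handoff ✓
(triage, interview): triage overlapped-by interview ✓
Count: 13.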